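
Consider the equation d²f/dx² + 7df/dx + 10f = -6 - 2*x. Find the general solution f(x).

f = -23/50 - x/5 + C1*exp(-5*x) + C2*exp(-2*x)

Characteristic equation r² + 7r + 10 = 0 factors as (r + 5)(r + 2) = 0, so r = -5, -2.
Hence f_h = C1*exp(-5*x) + C2*exp(-2*x).
For the particular solution try f_p = A0 + A1*x. Substituting and matching coefficients of each power of x gives A0 = -23/50, A1 = -1/5, so f_p = -23/50 - x/5.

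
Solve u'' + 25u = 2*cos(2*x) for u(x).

u = 2*cos(2*x)/21 + C1*cos(5*x) + C2*sin(5*x)

Characteristic equation r² + 25 = 0 has discriminant (0)² - 4·(25) = -100 < 0, so r = ± 5i.
Hence u_h = C1*cos(5*x) + C2*sin(5*x).
Try u_p = A*cos(2*x) + B*sin(2*x). Substituting and equating the coefficients of cos(2x) and sin(2x) gives A = 2/21, B = 0, so u_p = 2*cos(2*x)/21.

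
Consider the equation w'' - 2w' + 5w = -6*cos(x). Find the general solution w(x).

Characteristic equation r² - 2r + 5 = 0 has discriminant (-2)² - 4·(5) = -16 < 0, so r = 1 ± 2i.
Hence w_h = C1*cos(2*x)*exp(x) + C2*exp(x)*sin(2*x).
Try w_p = A*cos(x) + B*sin(x). Substituting and equating the coefficients of cos(x) and sin(x) gives A = -6/5, B = 3/5, so w_p = -6*cos(x)/5 + 3*sin(x)/5.

w = -6*cos(x)/5 + 3*sin(x)/5 + C1*cos(2*x)*exp(x) + C2*exp(x)*sin(2*x)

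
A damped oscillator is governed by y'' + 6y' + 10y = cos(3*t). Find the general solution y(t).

Characteristic equation r² + 6r + 10 = 0 has discriminant (6)² - 4·(10) = -4 < 0, so r = -3 ± i.
Hence y_h = C1*cos(t)*exp(-3*t) + C2*exp(-3*t)*sin(t).
Try y_p = A*cos(3*t) + B*sin(3*t). Substituting and equating the coefficients of cos(3t) and sin(3t) gives A = 1/325, B = 18/325, so y_p = cos(3*t)/325 + 18*sin(3*t)/325.

y = cos(3*t)/325 + 18*sin(3*t)/325 + C1*cos(t)*exp(-3*t) + C2*exp(-3*t)*sin(t)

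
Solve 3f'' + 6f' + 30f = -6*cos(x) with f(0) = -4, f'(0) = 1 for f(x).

f = -18*cos(x)/85 - 4*sin(x)/85 - 322*cos(3*x)*exp(-x)/85 - 233*exp(-x)*sin(3*x)/255

Divide through by 3: f'' + 2f' + 10f = -2*cos(x).
Characteristic equation r² + 2r + 10 = 0 has discriminant (2)² - 4·(10) = -36 < 0, so r = -1 ± 3i.
Hence f_h = C1*cos(3*x)*exp(-x) + C2*exp(-x)*sin(3*x).
Try f_p = A*cos(x) + B*sin(x). Substituting and equating the coefficients of cos(x) and sin(x) gives A = -18/85, B = -4/85, so f_p = -18*cos(x)/85 - 4*sin(x)/85.
General solution: f = -18*cos(x)/85 - 4*sin(x)/85 + C1*cos(3*x)*exp(-x) + C2*exp(-x)*sin(3*x).
Apply the initial conditions: f(0) = -18/85 + C1 = -4 and f'(0) = -4/85 - C1 + 3*C2 = 1. Solving gives C1 = -322/85, C2 = -233/255.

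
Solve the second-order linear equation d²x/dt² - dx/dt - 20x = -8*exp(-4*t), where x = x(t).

x = C1*exp(-4*t) + C2*exp(5*t) + 8*t*exp(-4*t)/9

Characteristic equation r² - r - 20 = 0 factors as (r + 4)(r - 5) = 0, so r = -4, 5.
Hence x_h = C1*exp(-4*t) + C2*exp(5*t).
Since exp(-4*t) solves the homogeneous equation (r = -4 is a root of multiplicity 1), multiply the trial by t. Try x_p = A*t*exp(-4*t). Substituting into the equation and dividing by exp(-4*t) gives A = 8/9, so x_p = 8*t*exp(-4*t)/9.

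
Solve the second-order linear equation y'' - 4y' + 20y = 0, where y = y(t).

Characteristic equation r² - 4r + 20 = 0 has discriminant (-4)² - 4·(20) = -64 < 0, so r = 2 ± 4i.
Hence y_h = C1*cos(4*t)*exp(2*t) + C2*exp(2*t)*sin(4*t).

y = C1*cos(4*t)*exp(2*t) + C2*exp(2*t)*sin(4*t)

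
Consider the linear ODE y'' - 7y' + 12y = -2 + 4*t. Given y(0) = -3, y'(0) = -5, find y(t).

Characteristic equation r² - 7r + 12 = 0 factors as (r - 4)(r - 3) = 0, so r = 4, 3.
Hence y_h = C1*exp(4*t) + C2*exp(3*t).
For the particular solution try y_p = A0 + A1*t. Substituting and matching coefficients of each power of t gives A0 = 1/36, A1 = 1/3, so y_p = 1/36 + t/3.
General solution: y = 1/36 + t/3 + C1*exp(4*t) + C2*exp(3*t).
Apply the initial conditions: y(0) = 1/36 + C1 + C2 = -3 and y'(0) = 1/3 + 3*C2 + 4*C1 = -5. Solving gives C1 = 15/4, C2 = -61/9.

y = 1/36 - 61*exp(3*t)/9 + t/3 + 15*exp(4*t)/4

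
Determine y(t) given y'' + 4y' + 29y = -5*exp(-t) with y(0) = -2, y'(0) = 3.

y = -5*exp(-t)/26 - 47*cos(5*t)*exp(-2*t)/26 - 21*exp(-2*t)*sin(5*t)/130

Characteristic equation r² + 4r + 29 = 0 has discriminant (4)² - 4·(29) = -100 < 0, so r = -2 ± 5i.
Hence y_h = C1*cos(5*t)*exp(-2*t) + C2*exp(-2*t)*sin(5*t).
Try y_p = A*exp(-t). Substituting into the equation and dividing by exp(-t) gives A = -5/26, so y_p = -5*exp(-t)/26.
General solution: y = -5*exp(-t)/26 + C1*cos(5*t)*exp(-2*t) + C2*exp(-2*t)*sin(5*t).
Apply the initial conditions: y(0) = -5/26 + C1 = -2 and y'(0) = 5/26 - 2*C1 + 5*C2 = 3. Solving gives C1 = -47/26, C2 = -21/130.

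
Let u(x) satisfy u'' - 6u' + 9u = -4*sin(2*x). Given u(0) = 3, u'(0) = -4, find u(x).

u = -48*cos(2*x)/169 - 20*sin(2*x)/169 + 555*exp(3*x)/169 - 177*x*exp(3*x)/13

Characteristic equation r² - 6r + 9 = 0 has discriminant (-6)² - 4·(9) = 0, so r = 3 is a repeated root.
Hence u_h = (C1 + C2*x)*exp(3*x).
Try u_p = A*cos(2*x) + B*sin(2*x). Substituting and equating the coefficients of cos(2x) and sin(2x) gives A = -48/169, B = -20/169, so u_p = -48*cos(2*x)/169 - 20*sin(2*x)/169.
General solution: u = -48*cos(2*x)/169 - 20*sin(2*x)/169 + C1*exp(3*x) + C2*x*exp(3*x).
Apply the initial conditions: u(0) = -48/169 + C1 = 3 and u'(0) = -40/169 + C2 + 3*C1 = -4. Solving gives C1 = 555/169, C2 = -177/13.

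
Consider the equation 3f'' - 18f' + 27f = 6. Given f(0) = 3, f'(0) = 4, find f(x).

f = 2/9 + 25*exp(3*x)/9 - 13*x*exp(3*x)/3

Divide through by 3: f'' - 6f' + 9f = 2.
Characteristic equation r² - 6r + 9 = 0 has discriminant (-6)² - 4·(9) = 0, so r = 3 is a repeated root.
Hence f_h = (C1 + C2*x)*exp(3*x).
For the particular solution try f_p = A0. Substituting and matching coefficients of each power of x gives A0 = 2/9, so f_p = 2/9.
General solution: f = 2/9 + C1*exp(3*x) + C2*x*exp(3*x).
Apply the initial conditions: f(0) = 2/9 + C1 = 3 and f'(0) = C2 + 3*C1 = 4. Solving gives C1 = 25/9, C2 = -13/3.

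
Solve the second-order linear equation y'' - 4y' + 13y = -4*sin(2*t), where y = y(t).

Characteristic equation r² - 4r + 13 = 0 has discriminant (-4)² - 4·(13) = -36 < 0, so r = 2 ± 3i.
Hence y_h = C1*cos(3*t)*exp(2*t) + C2*exp(2*t)*sin(3*t).
Try y_p = A*cos(2*t) + B*sin(2*t). Substituting and equating the coefficients of cos(2t) and sin(2t) gives A = -32/145, B = -36/145, so y_p = -36*sin(2*t)/145 - 32*cos(2*t)/145.

y = -36*sin(2*t)/145 - 32*cos(2*t)/145 + C1*cos(3*t)*exp(2*t) + C2*exp(2*t)*sin(3*t)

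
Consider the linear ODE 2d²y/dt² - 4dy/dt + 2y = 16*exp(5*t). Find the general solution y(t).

y = exp(5*t)/2 + C1*exp(t) + C2*t*exp(t)

Divide through by 2: y'' - 2y' + y = 8*exp(5*t).
Characteristic equation r² - 2r + 1 = 0 has discriminant (-2)² - 4·(1) = 0, so r = 1 is a repeated root.
Hence y_h = (C1 + C2*t)*exp(t).
Try y_p = A*exp(5*t). Substituting into the equation and dividing by exp(5*t) gives A = 1/2, so y_p = exp(5*t)/2.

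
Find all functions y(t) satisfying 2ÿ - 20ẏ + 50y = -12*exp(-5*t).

Divide through by 2: y'' - 10y' + 25y = -6*exp(-5*t).
Characteristic equation r² - 10r + 25 = 0 has discriminant (-10)² - 4·(25) = 0, so r = 5 is a repeated root.
Hence y_h = (C1 + C2*t)*exp(5*t).
Try y_p = A*exp(-5*t). Substituting into the equation and dividing by exp(-5*t) gives A = -3/50, so y_p = -3*exp(-5*t)/50.

y = -3*exp(-5*t)/50 + C1*exp(5*t) + C2*t*exp(5*t)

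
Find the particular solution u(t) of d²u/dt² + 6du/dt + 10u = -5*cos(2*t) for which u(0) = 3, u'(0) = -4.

u = -sin(2*t)/3 - cos(2*t)/6 + 19*cos(t)*exp(-3*t)/6 + 37*exp(-3*t)*sin(t)/6

Characteristic equation r² + 6r + 10 = 0 has discriminant (6)² - 4·(10) = -4 < 0, so r = -3 ± i.
Hence u_h = C1*cos(t)*exp(-3*t) + C2*exp(-3*t)*sin(t).
Try u_p = A*cos(2*t) + B*sin(2*t). Substituting and equating the coefficients of cos(2t) and sin(2t) gives A = -1/6, B = -1/3, so u_p = -sin(2*t)/3 - cos(2*t)/6.
General solution: u = -sin(2*t)/3 - cos(2*t)/6 + C1*cos(t)*exp(-3*t) + C2*exp(-3*t)*sin(t).
Apply the initial conditions: u(0) = -1/6 + C1 = 3 and u'(0) = -2/3 + C2 - 3*C1 = -4. Solving gives C1 = 19/6, C2 = 37/6.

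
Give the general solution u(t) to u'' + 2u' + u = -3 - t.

Characteristic equation r² + 2r + 1 = 0 has discriminant (2)² - 4·(1) = 0, so r = -1 is a repeated root.
Hence u_h = (C1 + C2*t)*exp(-t).
For the particular solution try u_p = A0 + A1*t. Substituting and matching coefficients of each power of t gives A0 = -1, A1 = -1, so u_p = -1 - t.

u = -1 - t + C1*exp(-t) + C2*t*exp(-t)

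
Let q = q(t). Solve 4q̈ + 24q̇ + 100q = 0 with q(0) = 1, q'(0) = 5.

q = cos(4*t)*exp(-3*t) + 2*exp(-3*t)*sin(4*t)

Divide through by 4: q'' + 6q' + 25q = 0.
Characteristic equation r² + 6r + 25 = 0 has discriminant (6)² - 4·(25) = -64 < 0, so r = -3 ± 4i.
Hence q_h = C1*cos(4*t)*exp(-3*t) + C2*exp(-3*t)*sin(4*t).
Apply the initial conditions: q(0) = C1 = 1 and q'(0) = -3*C1 + 4*C2 = 5. Solving gives C1 = 1, C2 = 2.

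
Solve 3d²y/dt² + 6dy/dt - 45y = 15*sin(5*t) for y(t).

Divide through by 3: y'' + 2y' - 15y = 5*sin(5*t).
Characteristic equation r² + 2r - 15 = 0 factors as (r - 3)(r + 5) = 0, so r = 3, -5.
Hence y_h = C1*exp(3*t) + C2*exp(-5*t).
Try y_p = A*cos(5*t) + B*sin(5*t). Substituting and equating the coefficients of cos(5t) and sin(5t) gives A = -1/34, B = -2/17, so y_p = -2*sin(5*t)/17 - cos(5*t)/34.

y = -2*sin(5*t)/17 - cos(5*t)/34 + C1*exp(3*t) + C2*exp(-5*t)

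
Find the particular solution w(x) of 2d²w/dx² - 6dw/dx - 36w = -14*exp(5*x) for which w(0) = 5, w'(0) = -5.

w = exp(6*x)/3 + 7*exp(5*x)/8 + 91*exp(-3*x)/24

Divide through by 2: w'' - 3w' - 18w = -7*exp(5*x).
Characteristic equation r² - 3r - 18 = 0 factors as (r - 6)(r + 3) = 0, so r = 6, -3.
Hence w_h = C1*exp(6*x) + C2*exp(-3*x).
Try w_p = A*exp(5*x). Substituting into the equation and dividing by exp(5*x) gives A = 7/8, so w_p = 7*exp(5*x)/8.
General solution: w = 7*exp(5*x)/8 + C1*exp(6*x) + C2*exp(-3*x).
Apply the initial conditions: w(0) = 7/8 + C1 + C2 = 5 and w'(0) = 35/8 - 3*C2 + 6*C1 = -5. Solving gives C1 = 1/3, C2 = 91/24.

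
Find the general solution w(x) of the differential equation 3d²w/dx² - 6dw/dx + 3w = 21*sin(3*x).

Divide through by 3: w'' - 2w' + w = 7*sin(3*x).
Characteristic equation r² - 2r + 1 = 0 has discriminant (-2)² - 4·(1) = 0, so r = 1 is a repeated root.
Hence w_h = (C1 + C2*x)*exp(x).
Try w_p = A*cos(3*x) + B*sin(3*x). Substituting and equating the coefficients of cos(3x) and sin(3x) gives A = 21/50, B = -14/25, so w_p = -14*sin(3*x)/25 + 21*cos(3*x)/50.

w = -14*sin(3*x)/25 + 21*cos(3*x)/50 + C1*exp(x) + C2*x*exp(x)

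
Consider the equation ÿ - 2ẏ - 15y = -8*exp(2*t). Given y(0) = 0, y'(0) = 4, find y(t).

Characteristic equation r² - 2r - 15 = 0 factors as (r - 5)(r + 3) = 0, so r = 5, -3.
Hence y_h = C1*exp(5*t) + C2*exp(-3*t).
Try y_p = A*exp(2*t). Substituting into the equation and dividing by exp(2*t) gives A = 8/15, so y_p = 8*exp(2*t)/15.
General solution: y = 8*exp(2*t)/15 + C1*exp(5*t) + C2*exp(-3*t).
Apply the initial conditions: y(0) = 8/15 + C1 + C2 = 0 and y'(0) = 16/15 - 3*C2 + 5*C1 = 4. Solving gives C1 = 1/6, C2 = -7/10.

y = -7*exp(-3*t)/10 + exp(5*t)/6 + 8*exp(2*t)/15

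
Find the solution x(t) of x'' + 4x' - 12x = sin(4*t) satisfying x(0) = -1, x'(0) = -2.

x = -39*exp(2*t)/40 - 7*sin(4*t)/260 - cos(4*t)/65 - exp(-6*t)/104

Characteristic equation r² + 4r - 12 = 0 factors as (r + 6)(r - 2) = 0, so r = -6, 2.
Hence x_h = C1*exp(-6*t) + C2*exp(2*t).
Try x_p = A*cos(4*t) + B*sin(4*t). Substituting and equating the coefficients of cos(4t) and sin(4t) gives A = -1/65, B = -7/260, so x_p = -7*sin(4*t)/260 - cos(4*t)/65.
General solution: x = -7*sin(4*t)/260 - cos(4*t)/65 + C1*exp(-6*t) + C2*exp(2*t).
Apply the initial conditions: x(0) = -1/65 + C1 + C2 = -1 and x'(0) = -7/65 - 6*C1 + 2*C2 = -2. Solving gives C1 = -1/104, C2 = -39/40.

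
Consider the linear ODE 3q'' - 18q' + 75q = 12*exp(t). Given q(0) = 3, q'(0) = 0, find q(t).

q = exp(t)/5 - 43*exp(3*t)*sin(4*t)/20 + 14*cos(4*t)*exp(3*t)/5

Divide through by 3: q'' - 6q' + 25q = 4*exp(t).
Characteristic equation r² - 6r + 25 = 0 has discriminant (-6)² - 4·(25) = -64 < 0, so r = 3 ± 4i.
Hence q_h = C1*cos(4*t)*exp(3*t) + C2*exp(3*t)*sin(4*t).
Try q_p = A*exp(t). Substituting into the equation and dividing by exp(t) gives A = 1/5, so q_p = exp(t)/5.
General solution: q = exp(t)/5 + C1*cos(4*t)*exp(3*t) + C2*exp(3*t)*sin(4*t).
Apply the initial conditions: q(0) = 1/5 + C1 = 3 and q'(0) = 1/5 + 3*C1 + 4*C2 = 0. Solving gives C1 = 14/5, C2 = -43/20.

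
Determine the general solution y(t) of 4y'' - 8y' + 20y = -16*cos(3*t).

y = 4*cos(3*t)/13 + 6*sin(3*t)/13 + C1*cos(2*t)*exp(t) + C2*exp(t)*sin(2*t)

Divide through by 4: y'' - 2y' + 5y = -4*cos(3*t).
Characteristic equation r² - 2r + 5 = 0 has discriminant (-2)² - 4·(5) = -16 < 0, so r = 1 ± 2i.
Hence y_h = C1*cos(2*t)*exp(t) + C2*exp(t)*sin(2*t).
Try y_p = A*cos(3*t) + B*sin(3*t). Substituting and equating the coefficients of cos(3t) and sin(3t) gives A = 4/13, B = 6/13, so y_p = 4*cos(3*t)/13 + 6*sin(3*t)/13.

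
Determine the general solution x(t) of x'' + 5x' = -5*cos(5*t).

x = C2 - sin(5*t)/10 + cos(5*t)/10 + C1*exp(-5*t)

Characteristic equation r² + 5r = 0 factors as (r + 5)r = 0, so r = -5, 0.
Hence x_h = C1*exp(-5*t) + C2.
Try x_p = A*cos(5*t) + B*sin(5*t). Substituting and equating the coefficients of cos(5t) and sin(5t) gives A = 1/10, B = -1/10, so x_p = -sin(5*t)/10 + cos(5*t)/10.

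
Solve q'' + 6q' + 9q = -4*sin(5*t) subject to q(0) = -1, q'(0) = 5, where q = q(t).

Characteristic equation r² + 6r + 9 = 0 has discriminant (6)² - 4·(9) = 0, so r = -3 is a repeated root.
Hence q_h = (C1 + C2*t)*exp(-3*t).
Try q_p = A*cos(5*t) + B*sin(5*t). Substituting and equating the coefficients of cos(5t) and sin(5t) gives A = 30/289, B = 16/289, so q_p = 16*sin(5*t)/289 + 30*cos(5*t)/289.
General solution: q = 16*sin(5*t)/289 + 30*cos(5*t)/289 + C1*exp(-3*t) + C2*t*exp(-3*t).
Apply the initial conditions: q(0) = 30/289 + C1 = -1 and q'(0) = 80/289 + C2 - 3*C1 = 5. Solving gives C1 = -319/289, C2 = 24/17.

q = -319*exp(-3*t)/289 + 16*sin(5*t)/289 + 30*cos(5*t)/289 + 24*t*exp(-3*t)/17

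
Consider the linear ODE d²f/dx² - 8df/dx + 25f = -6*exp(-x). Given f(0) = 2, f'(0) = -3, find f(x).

f = -3*exp(-x)/17 - 202*exp(4*x)*sin(3*x)/51 + 37*cos(3*x)*exp(4*x)/17

Characteristic equation r² - 8r + 25 = 0 has discriminant (-8)² - 4·(25) = -36 < 0, so r = 4 ± 3i.
Hence f_h = C1*cos(3*x)*exp(4*x) + C2*exp(4*x)*sin(3*x).
Try f_p = A*exp(-x). Substituting into the equation and dividing by exp(-x) gives A = -3/17, so f_p = -3*exp(-x)/17.
General solution: f = -3*exp(-x)/17 + C1*cos(3*x)*exp(4*x) + C2*exp(4*x)*sin(3*x).
Apply the initial conditions: f(0) = -3/17 + C1 = 2 and f'(0) = 3/17 + 3*C2 + 4*C1 = -3. Solving gives C1 = 37/17, C2 = -202/51.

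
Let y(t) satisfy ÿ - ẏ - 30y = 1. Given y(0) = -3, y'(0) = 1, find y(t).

Characteristic equation r² - r - 30 = 0 factors as (r + 5)(r - 6) = 0, so r = -5, 6.
Hence y_h = C1*exp(-5*t) + C2*exp(6*t).
For the particular solution try y_p = A0. Substituting and matching coefficients of each power of t gives A0 = -1/30, so y_p = -1/30.
General solution: y = -1/30 + C1*exp(-5*t) + C2*exp(6*t).
Apply the initial conditions: y(0) = -1/30 + C1 + C2 = -3 and y'(0) = -5*C1 + 6*C2 = 1. Solving gives C1 = -94/55, C2 = -83/66.

y = -1/30 - 94*exp(-5*t)/55 - 83*exp(6*t)/66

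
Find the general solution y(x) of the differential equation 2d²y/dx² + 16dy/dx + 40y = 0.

y = C1*cos(2*x)*exp(-4*x) + C2*exp(-4*x)*sin(2*x)

Divide through by 2: y'' + 8y' + 20y = 0.
Characteristic equation r² + 8r + 20 = 0 has discriminant (8)² - 4·(20) = -16 < 0, so r = -4 ± 2i.
Hence y_h = C1*cos(2*x)*exp(-4*x) + C2*exp(-4*x)*sin(2*x).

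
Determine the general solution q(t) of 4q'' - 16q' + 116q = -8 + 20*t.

Divide through by 4: q'' - 4q' + 29q = -2 + 5*t.
Characteristic equation r² - 4r + 29 = 0 has discriminant (-4)² - 4·(29) = -100 < 0, so r = 2 ± 5i.
Hence q_h = C1*cos(5*t)*exp(2*t) + C2*exp(2*t)*sin(5*t).
For the particular solution try q_p = A0 + A1*t. Substituting and matching coefficients of each power of t gives A0 = -38/841, A1 = 5/29, so q_p = -38/841 + 5*t/29.

q = -38/841 + 5*t/29 + C1*cos(5*t)*exp(2*t) + C2*exp(2*t)*sin(5*t)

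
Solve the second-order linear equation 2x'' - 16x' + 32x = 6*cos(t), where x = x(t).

x = -24*sin(t)/289 + 45*cos(t)/289 + C1*exp(4*t) + C2*t*exp(4*t)

Divide through by 2: x'' - 8x' + 16x = 3*cos(t).
Characteristic equation r² - 8r + 16 = 0 has discriminant (-8)² - 4·(16) = 0, so r = 4 is a repeated root.
Hence x_h = (C1 + C2*t)*exp(4*t).
Try x_p = A*cos(t) + B*sin(t). Substituting and equating the coefficients of cos(t) and sin(t) gives A = 45/289, B = -24/289, so x_p = -24*sin(t)/289 + 45*cos(t)/289.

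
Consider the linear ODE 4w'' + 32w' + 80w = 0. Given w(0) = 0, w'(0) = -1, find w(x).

w = -exp(-4*x)*sin(2*x)/2

Divide through by 4: w'' + 8w' + 20w = 0.
Characteristic equation r² + 8r + 20 = 0 has discriminant (8)² - 4·(20) = -16 < 0, so r = -4 ± 2i.
Hence w_h = C1*cos(2*x)*exp(-4*x) + C2*exp(-4*x)*sin(2*x).
Apply the initial conditions: w(0) = C1 = 0 and w'(0) = -4*C1 + 2*C2 = -1. Solving gives C1 = 0, C2 = -1/2.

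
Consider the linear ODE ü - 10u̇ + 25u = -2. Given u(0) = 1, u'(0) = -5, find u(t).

Characteristic equation r² - 10r + 25 = 0 has discriminant (-10)² - 4·(25) = 0, so r = 5 is a repeated root.
Hence u_h = (C1 + C2*t)*exp(5*t).
For the particular solution try u_p = A0. Substituting and matching coefficients of each power of t gives A0 = -2/25, so u_p = -2/25.
General solution: u = -2/25 + C1*exp(5*t) + C2*t*exp(5*t).
Apply the initial conditions: u(0) = -2/25 + C1 = 1 and u'(0) = C2 + 5*C1 = -5. Solving gives C1 = 27/25, C2 = -52/5.

u = -2/25 + 27*exp(5*t)/25 - 52*t*exp(5*t)/5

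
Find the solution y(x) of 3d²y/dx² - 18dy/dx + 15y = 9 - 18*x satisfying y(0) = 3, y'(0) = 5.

Divide through by 3: y'' - 6y' + 5y = 3 - 6*x.
Characteristic equation r² - 6r + 5 = 0 factors as (r - 5)(r - 1) = 0, so r = 5, 1.
Hence y_h = C1*exp(5*x) + C2*exp(x).
For the particular solution try y_p = A0 + A1*x. Substituting and matching coefficients of each power of x gives A0 = -21/25, A1 = -6/5, so y_p = -21/25 - 6*x/5.
General solution: y = -21/25 - 6*x/5 + C1*exp(5*x) + C2*exp(x).
Apply the initial conditions: y(0) = -21/25 + C1 + C2 = 3 and y'(0) = -6/5 + C2 + 5*C1 = 5. Solving gives C1 = 59/100, C2 = 13/4.

y = -21/25 - 6*x/5 + 13*exp(x)/4 + 59*exp(5*x)/100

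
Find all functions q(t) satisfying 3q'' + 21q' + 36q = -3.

Divide through by 3: q'' + 7q' + 12q = -1.
Characteristic equation r² + 7r + 12 = 0 factors as (r + 3)(r + 4) = 0, so r = -3, -4.
Hence q_h = C1*exp(-3*t) + C2*exp(-4*t).
For the particular solution try q_p = A0. Substituting and matching coefficients of each power of t gives A0 = -1/12, so q_p = -1/12.

q = -1/12 + C1*exp(-3*t) + C2*exp(-4*t)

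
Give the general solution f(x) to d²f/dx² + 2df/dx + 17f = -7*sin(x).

f = -28*sin(x)/65 + 7*cos(x)/130 + C1*cos(4*x)*exp(-x) + C2*exp(-x)*sin(4*x)

Characteristic equation r² + 2r + 17 = 0 has discriminant (2)² - 4·(17) = -64 < 0, so r = -1 ± 4i.
Hence f_h = C1*cos(4*x)*exp(-x) + C2*exp(-x)*sin(4*x).
Try f_p = A*cos(x) + B*sin(x). Substituting and equating the coefficients of cos(x) and sin(x) gives A = 7/130, B = -28/65, so f_p = -28*sin(x)/65 + 7*cos(x)/130.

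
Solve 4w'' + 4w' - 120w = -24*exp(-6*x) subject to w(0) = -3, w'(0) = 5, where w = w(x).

Divide through by 4: w'' + w' - 30w = -6*exp(-6*x).
Characteristic equation r² + r - 30 = 0 factors as (r - 5)(r + 6) = 0, so r = 5, -6.
Hence w_h = C1*exp(5*x) + C2*exp(-6*x).
Since exp(-6*x) solves the homogeneous equation (r = -6 is a root of multiplicity 1), multiply the trial by x. Try w_p = A*x*exp(-6*x). Substituting into the equation and dividing by exp(-6*x) gives A = 6/11, so w_p = 6*x*exp(-6*x)/11.
General solution: w = C1*exp(5*x) + C2*exp(-6*x) + 6*x*exp(-6*x)/11.
Apply the initial conditions: w(0) = C1 + C2 = -3 and w'(0) = 6/11 - 6*C2 + 5*C1 = 5. Solving gives C1 = -149/121, C2 = -214/121.

w = -214*exp(-6*x)/121 - 149*exp(5*x)/121 + 6*x*exp(-6*x)/11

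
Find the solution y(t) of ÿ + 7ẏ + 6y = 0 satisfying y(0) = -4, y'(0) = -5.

y = -29*exp(-t)/5 + 9*exp(-6*t)/5

Characteristic equation r² + 7r + 6 = 0 factors as (r + 6)(r + 1) = 0, so r = -6, -1.
Hence y_h = C1*exp(-6*t) + C2*exp(-t).
Apply the initial conditions: y(0) = C1 + C2 = -4 and y'(0) = -C2 - 6*C1 = -5. Solving gives C1 = 9/5, C2 = -29/5.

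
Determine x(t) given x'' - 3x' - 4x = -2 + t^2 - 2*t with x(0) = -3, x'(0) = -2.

Characteristic equation r² - 3r - 4 = 0 factors as (r + 1)(r - 4) = 0, so r = -1, 4.
Hence x_h = C1*exp(-t) + C2*exp(4*t).
For the particular solution try x_p = A0 + A1*t + A2*t^2. Substituting and matching coefficients of each power of t gives A0 = -9/32, A1 = 7/8, A2 = -1/4, so x_p = -9/32 - t^2/4 + 7*t/8.
General solution: x = -9/32 - t^2/4 + 7*t/8 + C1*exp(-t) + C2*exp(4*t).
Apply the initial conditions: x(0) = -9/32 + C1 + C2 = -3 and x'(0) = 7/8 - C1 + 4*C2 = -2. Solving gives C1 = -8/5, C2 = -179/160.

x = -9/32 - 179*exp(4*t)/160 - 8*exp(-t)/5 - t**2/4 + 7*t/8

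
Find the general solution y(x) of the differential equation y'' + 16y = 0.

Characteristic equation r² + 16 = 0 has discriminant (0)² - 4·(16) = -64 < 0, so r = ± 4i.
Hence y_h = C1*cos(4*x) + C2*sin(4*x).

y = C1*cos(4*x) + C2*sin(4*x)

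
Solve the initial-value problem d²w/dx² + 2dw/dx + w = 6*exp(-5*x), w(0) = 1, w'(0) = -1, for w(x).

Characteristic equation r² + 2r + 1 = 0 has discriminant (2)² - 4·(1) = 0, so r = -1 is a repeated root.
Hence w_h = (C1 + C2*x)*exp(-x).
Try w_p = A*exp(-5*x). Substituting into the equation and dividing by exp(-5*x) gives A = 3/8, so w_p = 3*exp(-5*x)/8.
General solution: w = 3*exp(-5*x)/8 + C1*exp(-x) + C2*x*exp(-x).
Apply the initial conditions: w(0) = 3/8 + C1 = 1 and w'(0) = -15/8 + C2 - C1 = -1. Solving gives C1 = 5/8, C2 = 3/2.

w = 3*exp(-5*x)/8 + 5*exp(-x)/8 + 3*x*exp(-x)/2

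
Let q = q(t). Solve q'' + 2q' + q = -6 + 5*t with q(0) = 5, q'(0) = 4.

q = -16 + 5*t + 21*exp(-t) + 20*t*exp(-t)

Characteristic equation r² + 2r + 1 = 0 has discriminant (2)² - 4·(1) = 0, so r = -1 is a repeated root.
Hence q_h = (C1 + C2*t)*exp(-t).
For the particular solution try q_p = A0 + A1*t. Substituting and matching coefficients of each power of t gives A0 = -16, A1 = 5, so q_p = -16 + 5*t.
General solution: q = -16 + 5*t + C1*exp(-t) + C2*t*exp(-t).
Apply the initial conditions: q(0) = -16 + C1 = 5 and q'(0) = 5 + C2 - C1 = 4. Solving gives C1 = 21, C2 = 20.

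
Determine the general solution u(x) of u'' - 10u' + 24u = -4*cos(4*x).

Characteristic equation r² - 10r + 24 = 0 factors as (r - 6)(r - 4) = 0, so r = 6, 4.
Hence u_h = C1*exp(6*x) + C2*exp(4*x).
Try u_p = A*cos(4*x) + B*sin(4*x). Substituting and equating the coefficients of cos(4x) and sin(4x) gives A = -1/52, B = 5/52, so u_p = -cos(4*x)/52 + 5*sin(4*x)/52.

u = -cos(4*x)/52 + 5*sin(4*x)/52 + C1*exp(6*x) + C2*exp(4*x)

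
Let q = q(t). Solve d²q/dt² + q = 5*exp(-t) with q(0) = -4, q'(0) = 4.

q = -13*cos(t)/2 + 5*exp(-t)/2 + 13*sin(t)/2

Characteristic equation r² + 1 = 0 has discriminant (0)² - 4·(1) = -4 < 0, so r = ± i.
Hence q_h = C1*cos(t) + C2*sin(t).
Try q_p = A*exp(-t). Substituting into the equation and dividing by exp(-t) gives A = 5/2, so q_p = 5*exp(-t)/2.
General solution: q = 5*exp(-t)/2 + C1*cos(t) + C2*sin(t).
Apply the initial conditions: q(0) = 5/2 + C1 = -4 and q'(0) = -5/2 + C2 = 4. Solving gives C1 = -13/2, C2 = 13/2.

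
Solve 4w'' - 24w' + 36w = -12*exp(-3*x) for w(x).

Divide through by 4: w'' - 6w' + 9w = -3*exp(-3*x).
Characteristic equation r² - 6r + 9 = 0 has discriminant (-6)² - 4·(9) = 0, so r = 3 is a repeated root.
Hence w_h = (C1 + C2*x)*exp(3*x).
Try w_p = A*exp(-3*x). Substituting into the equation and dividing by exp(-3*x) gives A = -1/12, so w_p = -exp(-3*x)/12.

w = -exp(-3*x)/12 + C1*exp(3*x) + C2*x*exp(3*x)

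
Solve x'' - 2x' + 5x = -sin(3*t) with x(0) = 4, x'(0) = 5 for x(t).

x = -3*cos(3*t)/26 + sin(3*t)/13 + 17*exp(t)*sin(2*t)/52 + 107*cos(2*t)*exp(t)/26

Characteristic equation r² - 2r + 5 = 0 has discriminant (-2)² - 4·(5) = -16 < 0, so r = 1 ± 2i.
Hence x_h = C1*cos(2*t)*exp(t) + C2*exp(t)*sin(2*t).
Try x_p = A*cos(3*t) + B*sin(3*t). Substituting and equating the coefficients of cos(3t) and sin(3t) gives A = -3/26, B = 1/13, so x_p = -3*cos(3*t)/26 + sin(3*t)/13.
General solution: x = -3*cos(3*t)/26 + sin(3*t)/13 + C1*cos(2*t)*exp(t) + C2*exp(t)*sin(2*t).
Apply the initial conditions: x(0) = -3/26 + C1 = 4 and x'(0) = 3/13 + C1 + 2*C2 = 5. Solving gives C1 = 107/26, C2 = 17/52.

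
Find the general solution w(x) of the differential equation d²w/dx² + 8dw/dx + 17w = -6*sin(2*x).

w = -78*sin(2*x)/425 + 96*cos(2*x)/425 + C1*cos(x)*exp(-4*x) + C2*exp(-4*x)*sin(x)

Characteristic equation r² + 8r + 17 = 0 has discriminant (8)² - 4·(17) = -4 < 0, so r = -4 ± i.
Hence w_h = C1*cos(x)*exp(-4*x) + C2*exp(-4*x)*sin(x).
Try w_p = A*cos(2*x) + B*sin(2*x). Substituting and equating the coefficients of cos(2x) and sin(2x) gives A = 96/425, B = -78/425, so w_p = -78*sin(2*x)/425 + 96*cos(2*x)/425.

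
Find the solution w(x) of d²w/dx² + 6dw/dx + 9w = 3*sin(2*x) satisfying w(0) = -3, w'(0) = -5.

w = -471*exp(-3*x)/169 - 36*cos(2*x)/169 + 15*sin(2*x)/169 - 176*x*exp(-3*x)/13

Characteristic equation r² + 6r + 9 = 0 has discriminant (6)² - 4·(9) = 0, so r = -3 is a repeated root.
Hence w_h = (C1 + C2*x)*exp(-3*x).
Try w_p = A*cos(2*x) + B*sin(2*x). Substituting and equating the coefficients of cos(2x) and sin(2x) gives A = -36/169, B = 15/169, so w_p = -36*cos(2*x)/169 + 15*sin(2*x)/169.
General solution: w = -36*cos(2*x)/169 + 15*sin(2*x)/169 + C1*exp(-3*x) + C2*x*exp(-3*x).
Apply the initial conditions: w(0) = -36/169 + C1 = -3 and w'(0) = 30/169 + C2 - 3*C1 = -5. Solving gives C1 = -471/169, C2 = -176/13.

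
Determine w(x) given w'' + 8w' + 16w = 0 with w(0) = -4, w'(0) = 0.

Characteristic equation r² + 8r + 16 = 0 has discriminant (8)² - 4·(16) = 0, so r = -4 is a repeated root.
Hence w_h = (C1 + C2*x)*exp(-4*x).
Apply the initial conditions: w(0) = C1 = -4 and w'(0) = C2 - 4*C1 = 0. Solving gives C1 = -4, C2 = -16.

w = -4*exp(-4*x) - 16*x*exp(-4*x)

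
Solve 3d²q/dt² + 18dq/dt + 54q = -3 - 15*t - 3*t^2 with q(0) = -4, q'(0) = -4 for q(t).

q = 5/162 - 13*t/54 - t**2/18 - 653*cos(3*t)*exp(-3*t)/162 - 428*exp(-3*t)*sin(3*t)/81

Divide through by 3: q'' + 6q' + 18q = -1 - t^2 - 5*t.
Characteristic equation r² + 6r + 18 = 0 has discriminant (6)² - 4·(18) = -36 < 0, so r = -3 ± 3i.
Hence q_h = C1*cos(3*t)*exp(-3*t) + C2*exp(-3*t)*sin(3*t).
For the particular solution try q_p = A0 + A1*t + A2*t^2. Substituting and matching coefficients of each power of t gives A0 = 5/162, A1 = -13/54, A2 = -1/18, so q_p = 5/162 - 13*t/54 - t^2/18.
General solution: q = 5/162 - 13*t/54 - t^2/18 + C1*cos(3*t)*exp(-3*t) + C2*exp(-3*t)*sin(3*t).
Apply the initial conditions: q(0) = 5/162 + C1 = -4 and q'(0) = -13/54 - 3*C1 + 3*C2 = -4. Solving gives C1 = -653/162, C2 = -428/81.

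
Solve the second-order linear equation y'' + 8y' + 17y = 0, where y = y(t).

y = C1*cos(t)*exp(-4*t) + C2*exp(-4*t)*sin(t)

Characteristic equation r² + 8r + 17 = 0 has discriminant (8)² - 4·(17) = -4 < 0, so r = -4 ± i.
Hence y_h = C1*cos(t)*exp(-4*t) + C2*exp(-4*t)*sin(t).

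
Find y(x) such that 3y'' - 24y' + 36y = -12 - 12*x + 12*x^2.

Divide through by 3: y'' - 8y' + 12y = -4 - 4*x + 4*x^2.
Characteristic equation r² - 8r + 12 = 0 factors as (r - 2)(r - 6) = 0, so r = 2, 6.
Hence y_h = C1*exp(2*x) + C2*exp(6*x).
For the particular solution try y_p = A0 + A1*x + A2*x^2. Substituting and matching coefficients of each power of x gives A0 = -17/54, A1 = 1/9, A2 = 1/3, so y_p = -17/54 + x^2/3 + x/9.

y = -17/54 + x**2/3 + x/9 + C1*exp(2*x) + C2*exp(6*x)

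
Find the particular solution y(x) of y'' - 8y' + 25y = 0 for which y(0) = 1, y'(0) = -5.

Characteristic equation r² - 8r + 25 = 0 has discriminant (-8)² - 4·(25) = -36 < 0, so r = 4 ± 3i.
Hence y_h = C1*cos(3*x)*exp(4*x) + C2*exp(4*x)*sin(3*x).
Apply the initial conditions: y(0) = C1 = 1 and y'(0) = 3*C2 + 4*C1 = -5. Solving gives C1 = 1, C2 = -3.

y = cos(3*x)*exp(4*x) - 3*exp(4*x)*sin(3*x)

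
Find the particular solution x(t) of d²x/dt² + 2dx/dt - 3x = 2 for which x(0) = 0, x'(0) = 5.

x = -2/3 - 13*exp(-3*t)/12 + 7*exp(t)/4

Characteristic equation r² + 2r - 3 = 0 factors as (r + 3)(r - 1) = 0, so r = -3, 1.
Hence x_h = C1*exp(-3*t) + C2*exp(t).
For the particular solution try x_p = A0. Substituting and matching coefficients of each power of t gives A0 = -2/3, so x_p = -2/3.
General solution: x = -2/3 + C1*exp(-3*t) + C2*exp(t).
Apply the initial conditions: x(0) = -2/3 + C1 + C2 = 0 and x'(0) = C2 - 3*C1 = 5. Solving gives C1 = -13/12, C2 = 7/4.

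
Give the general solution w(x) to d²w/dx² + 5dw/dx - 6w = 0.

Characteristic equation r² + 5r - 6 = 0 factors as (r + 6)(r - 1) = 0, so r = -6, 1.
Hence w_h = C1*exp(-6*x) + C2*exp(x).

w = C1*exp(-6*x) + C2*exp(x)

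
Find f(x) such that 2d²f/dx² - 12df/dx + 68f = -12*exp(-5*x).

f = -6*exp(-5*x)/89 + C1*cos(5*x)*exp(3*x) + C2*exp(3*x)*sin(5*x)

Divide through by 2: f'' - 6f' + 34f = -6*exp(-5*x).
Characteristic equation r² - 6r + 34 = 0 has discriminant (-6)² - 4·(34) = -100 < 0, so r = 3 ± 5i.
Hence f_h = C1*cos(5*x)*exp(3*x) + C2*exp(3*x)*sin(5*x).
Try f_p = A*exp(-5*x). Substituting into the equation and dividing by exp(-5*x) gives A = -6/89, so f_p = -6*exp(-5*x)/89.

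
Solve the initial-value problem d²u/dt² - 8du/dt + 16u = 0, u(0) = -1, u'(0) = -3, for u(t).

u = -exp(4*t) + t*exp(4*t)

Characteristic equation r² - 8r + 16 = 0 has discriminant (-8)² - 4·(16) = 0, so r = 4 is a repeated root.
Hence u_h = (C1 + C2*t)*exp(4*t).
Apply the initial conditions: u(0) = C1 = -1 and u'(0) = C2 + 4*C1 = -3. Solving gives C1 = -1, C2 = 1.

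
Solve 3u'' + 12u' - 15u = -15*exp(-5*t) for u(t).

Divide through by 3: u'' + 4u' - 5u = -5*exp(-5*t).
Characteristic equation r² + 4r - 5 = 0 factors as (r + 5)(r - 1) = 0, so r = -5, 1.
Hence u_h = C1*exp(-5*t) + C2*exp(t).
Since exp(-5*t) solves the homogeneous equation (r = -5 is a root of multiplicity 1), multiply the trial by t. Try u_p = A*t*exp(-5*t). Substituting into the equation and dividing by exp(-5*t) gives A = 5/6, so u_p = 5*t*exp(-5*t)/6.

u = C1*exp(-5*t) + C2*exp(t) + 5*t*exp(-5*t)/6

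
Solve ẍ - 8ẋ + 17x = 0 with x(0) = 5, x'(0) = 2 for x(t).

x = -18*exp(4*t)*sin(t) + 5*cos(t)*exp(4*t)

Characteristic equation r² - 8r + 17 = 0 has discriminant (-8)² - 4·(17) = -4 < 0, so r = 4 ± i.
Hence x_h = C1*cos(t)*exp(4*t) + C2*exp(4*t)*sin(t).
Apply the initial conditions: x(0) = C1 = 5 and x'(0) = C2 + 4*C1 = 2. Solving gives C1 = 5, C2 = -18.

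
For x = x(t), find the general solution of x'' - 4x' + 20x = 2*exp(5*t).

x = 2*exp(5*t)/25 + C1*cos(4*t)*exp(2*t) + C2*exp(2*t)*sin(4*t)

Characteristic equation r² - 4r + 20 = 0 has discriminant (-4)² - 4·(20) = -64 < 0, so r = 2 ± 4i.
Hence x_h = C1*cos(4*t)*exp(2*t) + C2*exp(2*t)*sin(4*t).
Try x_p = A*exp(5*t). Substituting into the equation and dividing by exp(5*t) gives A = 2/25, so x_p = 2*exp(5*t)/25.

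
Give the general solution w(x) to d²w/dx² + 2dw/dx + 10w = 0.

w = C1*cos(3*x)*exp(-x) + C2*exp(-x)*sin(3*x)

Characteristic equation r² + 2r + 10 = 0 has discriminant (2)² - 4·(10) = -36 < 0, so r = -1 ± 3i.
Hence w_h = C1*cos(3*x)*exp(-x) + C2*exp(-x)*sin(3*x).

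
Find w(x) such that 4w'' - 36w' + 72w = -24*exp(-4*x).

Divide through by 4: w'' - 9w' + 18w = -6*exp(-4*x).
Characteristic equation r² - 9r + 18 = 0 factors as (r - 3)(r - 6) = 0, so r = 3, 6.
Hence w_h = C1*exp(3*x) + C2*exp(6*x).
Try w_p = A*exp(-4*x). Substituting into the equation and dividing by exp(-4*x) gives A = -3/35, so w_p = -3*exp(-4*x)/35.

w = -3*exp(-4*x)/35 + C1*exp(3*x) + C2*exp(6*x)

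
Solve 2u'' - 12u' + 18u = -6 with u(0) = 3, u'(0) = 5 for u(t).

Divide through by 2: u'' - 6u' + 9u = -3.
Characteristic equation r² - 6r + 9 = 0 has discriminant (-6)² - 4·(9) = 0, so r = 3 is a repeated root.
Hence u_h = (C1 + C2*t)*exp(3*t).
For the particular solution try u_p = A0. Substituting and matching coefficients of each power of t gives A0 = -1/3, so u_p = -1/3.
General solution: u = -1/3 + C1*exp(3*t) + C2*t*exp(3*t).
Apply the initial conditions: u(0) = -1/3 + C1 = 3 and u'(0) = C2 + 3*C1 = 5. Solving gives C1 = 10/3, C2 = -5.

u = -1/3 + 10*exp(3*t)/3 - 5*t*exp(3*t)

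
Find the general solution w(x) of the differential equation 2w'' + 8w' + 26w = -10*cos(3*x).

Divide through by 2: w'' + 4w' + 13w = -5*cos(3*x).
Characteristic equation r² + 4r + 13 = 0 has discriminant (4)² - 4·(13) = -36 < 0, so r = -2 ± 3i.
Hence w_h = C1*cos(3*x)*exp(-2*x) + C2*exp(-2*x)*sin(3*x).
Try w_p = A*cos(3*x) + B*sin(3*x). Substituting and equating the coefficients of cos(3x) and sin(3x) gives A = -1/8, B = -3/8, so w_p = -3*sin(3*x)/8 - cos(3*x)/8.

w = -3*sin(3*x)/8 - cos(3*x)/8 + C1*cos(3*x)*exp(-2*x) + C2*exp(-2*x)*sin(3*x)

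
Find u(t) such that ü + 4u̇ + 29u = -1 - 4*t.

u = -13/841 - 4*t/29 + C1*cos(5*t)*exp(-2*t) + C2*exp(-2*t)*sin(5*t)

Characteristic equation r² + 4r + 29 = 0 has discriminant (4)² - 4·(29) = -100 < 0, so r = -2 ± 5i.
Hence u_h = C1*cos(5*t)*exp(-2*t) + C2*exp(-2*t)*sin(5*t).
For the particular solution try u_p = A0 + A1*t. Substituting and matching coefficients of each power of t gives A0 = -13/841, A1 = -4/29, so u_p = -13/841 - 4*t/29.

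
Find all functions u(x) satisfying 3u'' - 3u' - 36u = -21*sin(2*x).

u = -7*cos(2*x)/130 + 28*sin(2*x)/65 + C1*exp(-3*x) + C2*exp(4*x)

Divide through by 3: u'' - u' - 12u = -7*sin(2*x).
Characteristic equation r² - r - 12 = 0 factors as (r + 3)(r - 4) = 0, so r = -3, 4.
Hence u_h = C1*exp(-3*x) + C2*exp(4*x).
Try u_p = A*cos(2*x) + B*sin(2*x). Substituting and equating the coefficients of cos(2x) and sin(2x) gives A = -7/130, B = 28/65, so u_p = -7*cos(2*x)/130 + 28*sin(2*x)/65.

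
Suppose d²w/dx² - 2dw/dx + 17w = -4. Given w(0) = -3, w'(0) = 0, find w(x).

Characteristic equation r² - 2r + 17 = 0 has discriminant (-2)² - 4·(17) = -64 < 0, so r = 1 ± 4i.
Hence w_h = C1*cos(4*x)*exp(x) + C2*exp(x)*sin(4*x).
For the particular solution try w_p = A0. Substituting and matching coefficients of each power of x gives A0 = -4/17, so w_p = -4/17.
General solution: w = -4/17 + C1*cos(4*x)*exp(x) + C2*exp(x)*sin(4*x).
Apply the initial conditions: w(0) = -4/17 + C1 = -3 and w'(0) = C1 + 4*C2 = 0. Solving gives C1 = -47/17, C2 = 47/68.

w = -4/17 - 47*cos(4*x)*exp(x)/17 + 47*exp(x)*sin(4*x)/68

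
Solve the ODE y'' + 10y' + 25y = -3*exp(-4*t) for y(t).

Characteristic equation r² + 10r + 25 = 0 has discriminant (10)² - 4·(25) = 0, so r = -5 is a repeated root.
Hence y_h = (C1 + C2*t)*exp(-5*t).
Try y_p = A*exp(-4*t). Substituting into the equation and dividing by exp(-4*t) gives A = -3, so y_p = -3*exp(-4*t).

y = -3*exp(-4*t) + C1*exp(-5*t) + C2*t*exp(-5*t)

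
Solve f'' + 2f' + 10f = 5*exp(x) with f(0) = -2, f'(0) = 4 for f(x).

Characteristic equation r² + 2r + 10 = 0 has discriminant (2)² - 4·(10) = -36 < 0, so r = -1 ± 3i.
Hence f_h = C1*cos(3*x)*exp(-x) + C2*exp(-x)*sin(3*x).
Try f_p = A*exp(x). Substituting into the equation and dividing by exp(x) gives A = 5/13, so f_p = 5*exp(x)/13.
General solution: f = 5*exp(x)/13 + C1*cos(3*x)*exp(-x) + C2*exp(-x)*sin(3*x).
Apply the initial conditions: f(0) = 5/13 + C1 = -2 and f'(0) = 5/13 - C1 + 3*C2 = 4. Solving gives C1 = -31/13, C2 = 16/39.

f = 5*exp(x)/13 - 31*cos(3*x)*exp(-x)/13 + 16*exp(-x)*sin(3*x)/39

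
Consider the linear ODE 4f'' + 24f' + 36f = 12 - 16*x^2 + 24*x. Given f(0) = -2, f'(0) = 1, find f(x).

f = -11/27 - 43*exp(-3*x)/27 - 4*x**2/9 + 34*x/27 - 136*x*exp(-3*x)/27

Divide through by 4: f'' + 6f' + 9f = 3 - 4*x^2 + 6*x.
Characteristic equation r² + 6r + 9 = 0 has discriminant (6)² - 4·(9) = 0, so r = -3 is a repeated root.
Hence f_h = (C1 + C2*x)*exp(-3*x).
For the particular solution try f_p = A0 + A1*x + A2*x^2. Substituting and matching coefficients of each power of x gives A0 = -11/27, A1 = 34/27, A2 = -4/9, so f_p = -11/27 - 4*x^2/9 + 34*x/27.
General solution: f = -11/27 - 4*x^2/9 + 34*x/27 + C1*exp(-3*x) + C2*x*exp(-3*x).
Apply the initial conditions: f(0) = -11/27 + C1 = -2 and f'(0) = 34/27 + C2 - 3*C1 = 1. Solving gives C1 = -43/27, C2 = -136/27.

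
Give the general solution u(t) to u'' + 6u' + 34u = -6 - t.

u = -99/578 - t/34 + C1*cos(5*t)*exp(-3*t) + C2*exp(-3*t)*sin(5*t)

Characteristic equation r² + 6r + 34 = 0 has discriminant (6)² - 4·(34) = -100 < 0, so r = -3 ± 5i.
Hence u_h = C1*cos(5*t)*exp(-3*t) + C2*exp(-3*t)*sin(5*t).
For the particular solution try u_p = A0 + A1*t. Substituting and matching coefficients of each power of t gives A0 = -99/578, A1 = -1/34, so u_p = -99/578 - t/34.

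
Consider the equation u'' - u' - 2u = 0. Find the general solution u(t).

Characteristic equation r² - r - 2 = 0 factors as (r - 2)(r + 1) = 0, so r = 2, -1.
Hence u_h = C1*exp(2*t) + C2*exp(-t).

u = C1*exp(2*t) + C2*exp(-t)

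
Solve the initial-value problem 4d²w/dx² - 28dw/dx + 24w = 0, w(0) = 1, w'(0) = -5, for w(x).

w = -6*exp(6*x)/5 + 11*exp(x)/5

Divide through by 4: w'' - 7w' + 6w = 0.
Characteristic equation r² - 7r + 6 = 0 factors as (r - 6)(r - 1) = 0, so r = 6, 1.
Hence w_h = C1*exp(6*x) + C2*exp(x).
Apply the initial conditions: w(0) = C1 + C2 = 1 and w'(0) = C2 + 6*C1 = -5. Solving gives C1 = -6/5, C2 = 11/5.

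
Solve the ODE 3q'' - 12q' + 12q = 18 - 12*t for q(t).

Divide through by 3: q'' - 4q' + 4q = 6 - 4*t.
Characteristic equation r² - 4r + 4 = 0 has discriminant (-4)² - 4·(4) = 0, so r = 2 is a repeated root.
Hence q_h = (C1 + C2*t)*exp(2*t).
For the particular solution try q_p = A0 + A1*t. Substituting and matching coefficients of each power of t gives A0 = 1/2, A1 = -1, so q_p = 1/2 - t.

q = 1/2 - t + C1*exp(2*t) + C2*t*exp(2*t)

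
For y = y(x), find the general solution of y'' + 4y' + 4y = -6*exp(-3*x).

Characteristic equation r² + 4r + 4 = 0 has discriminant (4)² - 4·(4) = 0, so r = -2 is a repeated root.
Hence y_h = (C1 + C2*x)*exp(-2*x).
Try y_p = A*exp(-3*x). Substituting into the equation and dividing by exp(-3*x) gives A = -6, so y_p = -6*exp(-3*x).

y = -6*exp(-3*x) + C1*exp(-2*x) + C2*x*exp(-2*x)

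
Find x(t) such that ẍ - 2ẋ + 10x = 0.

Characteristic equation r² - 2r + 10 = 0 has discriminant (-2)² - 4·(10) = -36 < 0, so r = 1 ± 3i.
Hence x_h = C1*cos(3*t)*exp(t) + C2*exp(t)*sin(3*t).

x = C1*cos(3*t)*exp(t) + C2*exp(t)*sin(3*t)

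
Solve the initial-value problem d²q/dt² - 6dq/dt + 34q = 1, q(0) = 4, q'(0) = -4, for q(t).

Characteristic equation r² - 6r + 34 = 0 has discriminant (-6)² - 4·(34) = -100 < 0, so r = 3 ± 5i.
Hence q_h = C1*cos(5*t)*exp(3*t) + C2*exp(3*t)*sin(5*t).
For the particular solution try q_p = A0. Substituting and matching coefficients of each power of t gives A0 = 1/34, so q_p = 1/34.
General solution: q = 1/34 + C1*cos(5*t)*exp(3*t) + C2*exp(3*t)*sin(5*t).
Apply the initial conditions: q(0) = 1/34 + C1 = 4 and q'(0) = 3*C1 + 5*C2 = -4. Solving gives C1 = 135/34, C2 = -541/170.

q = 1/34 - 541*exp(3*t)*sin(5*t)/170 + 135*cos(5*t)*exp(3*t)/34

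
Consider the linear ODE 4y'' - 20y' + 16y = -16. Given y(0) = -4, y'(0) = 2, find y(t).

y = -1 - 14*exp(t)/3 + 5*exp(4*t)/3

Divide through by 4: y'' - 5y' + 4y = -4.
Characteristic equation r² - 5r + 4 = 0 factors as (r - 4)(r - 1) = 0, so r = 4, 1.
Hence y_h = C1*exp(4*t) + C2*exp(t).
For the particular solution try y_p = A0. Substituting and matching coefficients of each power of t gives A0 = -1, so y_p = -1.
General solution: y = -1 + C1*exp(4*t) + C2*exp(t).
Apply the initial conditions: y(0) = -1 + C1 + C2 = -4 and y'(0) = C2 + 4*C1 = 2. Solving gives C1 = 5/3, C2 = -14/3.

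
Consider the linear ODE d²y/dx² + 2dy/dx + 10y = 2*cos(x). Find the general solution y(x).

Characteristic equation r² + 2r + 10 = 0 has discriminant (2)² - 4·(10) = -36 < 0, so r = -1 ± 3i.
Hence y_h = C1*cos(3*x)*exp(-x) + C2*exp(-x)*sin(3*x).
Try y_p = A*cos(x) + B*sin(x). Substituting and equating the coefficients of cos(x) and sin(x) gives A = 18/85, B = 4/85, so y_p = 4*sin(x)/85 + 18*cos(x)/85.

y = 4*sin(x)/85 + 18*cos(x)/85 + C1*cos(3*x)*exp(-x) + C2*exp(-x)*sin(3*x)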